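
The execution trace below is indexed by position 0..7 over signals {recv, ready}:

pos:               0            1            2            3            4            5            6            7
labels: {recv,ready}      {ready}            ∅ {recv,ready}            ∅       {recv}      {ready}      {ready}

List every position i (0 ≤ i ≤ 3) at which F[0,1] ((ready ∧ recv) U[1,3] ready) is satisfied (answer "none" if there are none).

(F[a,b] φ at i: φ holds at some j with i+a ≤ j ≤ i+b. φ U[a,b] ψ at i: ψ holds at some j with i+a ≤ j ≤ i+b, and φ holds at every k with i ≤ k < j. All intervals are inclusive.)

Evaluate at each i in [0,3]:
  i=0: ✓ (witness j=0)
  i=1: ✗ (none in [1,2])
  i=2: ✗ (none in [2,3])
  i=3: ✗ (none in [3,4])

0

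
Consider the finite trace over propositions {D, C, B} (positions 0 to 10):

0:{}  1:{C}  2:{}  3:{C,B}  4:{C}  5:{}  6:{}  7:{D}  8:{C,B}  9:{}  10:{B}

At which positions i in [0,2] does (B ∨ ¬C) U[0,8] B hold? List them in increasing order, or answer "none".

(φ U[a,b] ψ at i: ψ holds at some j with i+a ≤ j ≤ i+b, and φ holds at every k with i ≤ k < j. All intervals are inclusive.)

2

Evaluate at each i in [0,2]:
  i=0: ✗ (lhs fails at k=1 before rhs at j=3)
  i=1: ✗ (lhs fails at k=1 before rhs at j=3)
  i=2: ✓ (rhs at j=3; lhs holds on [2,2])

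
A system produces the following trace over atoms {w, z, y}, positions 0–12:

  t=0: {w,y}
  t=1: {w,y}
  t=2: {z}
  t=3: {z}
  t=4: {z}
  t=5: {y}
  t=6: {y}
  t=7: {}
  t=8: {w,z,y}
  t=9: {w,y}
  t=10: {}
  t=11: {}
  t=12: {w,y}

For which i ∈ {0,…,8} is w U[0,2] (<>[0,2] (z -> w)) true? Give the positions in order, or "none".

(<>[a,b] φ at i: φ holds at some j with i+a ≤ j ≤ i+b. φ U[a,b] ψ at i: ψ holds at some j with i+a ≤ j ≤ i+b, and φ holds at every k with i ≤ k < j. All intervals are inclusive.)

Evaluate at each i in [0,8]:
  i=0: ✓ (rhs at j=0)
  i=1: ✓ (rhs at j=1)
  i=2: ✗ (lhs fails at k=2 before rhs at j=3)
  i=3: ✓ (rhs at j=3)
  i=4: ✓ (rhs at j=4)
  i=5: ✓ (rhs at j=5)
  i=6: ✓ (rhs at j=6)
  i=7: ✓ (rhs at j=7)
  i=8: ✓ (rhs at j=8)

0, 1, 3, 4, 5, 6, 7, 8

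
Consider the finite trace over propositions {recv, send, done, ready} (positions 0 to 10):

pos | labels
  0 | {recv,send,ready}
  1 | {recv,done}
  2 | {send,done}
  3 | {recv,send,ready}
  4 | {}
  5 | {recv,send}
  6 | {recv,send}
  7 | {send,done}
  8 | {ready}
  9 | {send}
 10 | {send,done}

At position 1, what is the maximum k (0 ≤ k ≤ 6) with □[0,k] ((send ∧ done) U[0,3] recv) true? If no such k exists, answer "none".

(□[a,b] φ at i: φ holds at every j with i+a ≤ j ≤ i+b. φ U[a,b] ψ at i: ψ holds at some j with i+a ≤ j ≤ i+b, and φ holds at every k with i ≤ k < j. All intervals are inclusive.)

((send ∧ done) U[0,3] recv) must hold from j=1 onward; find where it first fails.
  j=1: holds
  j=2: holds
  j=3: holds
  j=4: fails
Holds on [1,3], so largest k = 2.

2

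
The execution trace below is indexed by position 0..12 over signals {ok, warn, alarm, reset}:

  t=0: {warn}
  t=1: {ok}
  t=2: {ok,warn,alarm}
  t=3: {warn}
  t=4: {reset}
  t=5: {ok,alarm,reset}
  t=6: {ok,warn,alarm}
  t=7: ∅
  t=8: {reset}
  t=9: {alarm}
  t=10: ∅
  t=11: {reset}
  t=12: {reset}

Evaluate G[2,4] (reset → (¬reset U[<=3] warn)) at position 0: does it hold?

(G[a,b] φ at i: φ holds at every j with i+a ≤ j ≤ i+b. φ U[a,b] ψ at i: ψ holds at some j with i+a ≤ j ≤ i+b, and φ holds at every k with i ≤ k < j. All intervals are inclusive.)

Does not hold

Check (reset → (¬reset U[<=3] warn)) at every j in [2,4]:
  j=2: antecedent false → ✓
  j=3: antecedent false → ✓
  j=4: antecedent true; consequent fails → ✗
Fails at j=4 → formula fails.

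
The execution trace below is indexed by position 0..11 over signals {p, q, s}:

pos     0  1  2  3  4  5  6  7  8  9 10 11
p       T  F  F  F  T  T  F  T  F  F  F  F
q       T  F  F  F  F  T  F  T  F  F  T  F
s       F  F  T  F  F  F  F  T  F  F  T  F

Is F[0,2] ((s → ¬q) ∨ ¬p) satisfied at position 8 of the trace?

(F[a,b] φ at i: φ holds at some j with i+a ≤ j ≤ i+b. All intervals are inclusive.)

Check ((s → ¬q) ∨ ¬p) at each j in [8,10]:
  j=8: true
  j=9: true
  j=10: true
Found at j=8 → formula holds.

Holds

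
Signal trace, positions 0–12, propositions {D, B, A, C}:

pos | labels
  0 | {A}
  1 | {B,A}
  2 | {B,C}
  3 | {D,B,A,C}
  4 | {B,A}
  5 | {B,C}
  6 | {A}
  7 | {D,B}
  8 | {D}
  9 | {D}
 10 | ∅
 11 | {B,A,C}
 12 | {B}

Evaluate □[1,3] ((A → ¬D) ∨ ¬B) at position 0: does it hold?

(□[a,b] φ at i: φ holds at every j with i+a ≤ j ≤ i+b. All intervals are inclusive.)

No

Check ((A → ¬D) ∨ ¬B) at every j in [1,3]:
  j=1: true
  j=2: true
  j=3: false
Fails at j=3 → formula fails.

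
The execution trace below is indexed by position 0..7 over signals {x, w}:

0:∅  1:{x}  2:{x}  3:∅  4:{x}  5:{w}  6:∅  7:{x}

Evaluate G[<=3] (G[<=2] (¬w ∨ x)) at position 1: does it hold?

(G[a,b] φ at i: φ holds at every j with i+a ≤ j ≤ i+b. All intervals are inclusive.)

Check G[<=2] (¬w ∨ x) at every j in [1,4]:
  j=1: holds on [1,3]
  j=2: holds on [2,4]
  j=3: fails at 5
  j=4: fails at 5
Fails at j=3 → formula fails.

No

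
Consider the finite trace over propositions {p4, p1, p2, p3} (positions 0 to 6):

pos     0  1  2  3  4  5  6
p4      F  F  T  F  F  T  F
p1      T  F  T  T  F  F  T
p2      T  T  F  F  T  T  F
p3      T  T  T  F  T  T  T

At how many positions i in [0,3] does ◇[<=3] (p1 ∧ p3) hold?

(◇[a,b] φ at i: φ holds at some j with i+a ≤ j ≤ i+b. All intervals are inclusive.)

Evaluate at each i in [0,3]:
  i=0: ✓ (witness j=0)
  i=1: ✓ (witness j=2)
  i=2: ✓ (witness j=2)
  i=3: ✓ (witness j=6)
Positions where it holds: {0, 1, 2, 3} → 4.

4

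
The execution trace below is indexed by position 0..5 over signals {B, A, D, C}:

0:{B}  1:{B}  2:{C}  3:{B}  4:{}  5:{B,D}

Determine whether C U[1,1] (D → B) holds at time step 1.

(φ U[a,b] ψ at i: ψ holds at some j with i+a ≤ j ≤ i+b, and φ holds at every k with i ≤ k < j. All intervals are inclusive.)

False

Need some j in [2,2] with (D → B), and C at every k in [1,j-1].
  j=2: (D → B) holds, but C fails at k=1 → not this j.
No j in the window works → until fails.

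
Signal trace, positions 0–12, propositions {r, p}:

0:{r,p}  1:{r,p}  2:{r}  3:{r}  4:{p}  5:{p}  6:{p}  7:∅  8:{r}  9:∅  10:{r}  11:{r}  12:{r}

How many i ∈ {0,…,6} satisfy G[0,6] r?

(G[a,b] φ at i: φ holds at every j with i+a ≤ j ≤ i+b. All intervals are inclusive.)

0

Evaluate at each i in [0,6]:
  i=0: ✗ (fails at j=4)
  i=1: ✗ (fails at j=4)
  i=2: ✗ (fails at j=4)
  i=3: ✗ (fails at j=4)
  i=4: ✗ (fails at j=4)
  i=5: ✗ (fails at j=5)
  i=6: ✗ (fails at j=6)
Positions where it holds: {} → 0.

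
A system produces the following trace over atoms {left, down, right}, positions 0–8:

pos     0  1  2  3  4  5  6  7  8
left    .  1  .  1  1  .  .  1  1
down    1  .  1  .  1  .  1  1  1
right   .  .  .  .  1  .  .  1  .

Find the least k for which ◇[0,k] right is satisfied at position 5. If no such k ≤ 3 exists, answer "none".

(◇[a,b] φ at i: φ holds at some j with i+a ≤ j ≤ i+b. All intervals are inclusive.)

Scan j = 5,6,… for right:
  j=5: fails
  j=6: fails
  j=7: holds
First hit at j=7, so smallest k = 7-5 = 2.

2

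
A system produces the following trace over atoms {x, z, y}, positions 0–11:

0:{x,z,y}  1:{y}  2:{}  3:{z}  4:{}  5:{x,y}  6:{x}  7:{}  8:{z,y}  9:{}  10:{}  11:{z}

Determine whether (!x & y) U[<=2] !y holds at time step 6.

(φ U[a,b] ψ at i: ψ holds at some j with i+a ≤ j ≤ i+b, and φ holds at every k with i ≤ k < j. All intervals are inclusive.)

Need some j in [6,8] with !y, and (!x & y) at every k in [6,j-1].
  j=6: !y holds; no prefix to check → satisfied.

Holds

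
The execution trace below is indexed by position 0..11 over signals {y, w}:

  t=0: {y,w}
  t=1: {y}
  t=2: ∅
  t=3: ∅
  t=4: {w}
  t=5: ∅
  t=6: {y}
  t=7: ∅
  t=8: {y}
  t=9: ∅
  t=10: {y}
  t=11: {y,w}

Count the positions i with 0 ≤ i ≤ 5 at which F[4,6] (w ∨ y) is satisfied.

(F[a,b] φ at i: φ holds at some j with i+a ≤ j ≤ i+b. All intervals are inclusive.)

6

Evaluate at each i in [0,5]:
  i=0: ✓ (witness j=4)
  i=1: ✓ (witness j=6)
  i=2: ✓ (witness j=6)
  i=3: ✓ (witness j=8)
  i=4: ✓ (witness j=8)
  i=5: ✓ (witness j=10)
Positions where it holds: {0, 1, 2, 3, 4, 5} → 6.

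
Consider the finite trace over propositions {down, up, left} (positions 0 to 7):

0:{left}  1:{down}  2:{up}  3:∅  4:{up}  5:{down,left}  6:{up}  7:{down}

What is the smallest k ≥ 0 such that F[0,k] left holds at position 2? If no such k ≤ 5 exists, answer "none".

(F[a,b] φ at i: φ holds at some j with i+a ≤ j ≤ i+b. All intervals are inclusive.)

3

Scan j = 2,3,… for left:
  j=2: fails
  j=3: fails
  j=4: fails
  j=5: holds
First hit at j=5, so smallest k = 5-2 = 3.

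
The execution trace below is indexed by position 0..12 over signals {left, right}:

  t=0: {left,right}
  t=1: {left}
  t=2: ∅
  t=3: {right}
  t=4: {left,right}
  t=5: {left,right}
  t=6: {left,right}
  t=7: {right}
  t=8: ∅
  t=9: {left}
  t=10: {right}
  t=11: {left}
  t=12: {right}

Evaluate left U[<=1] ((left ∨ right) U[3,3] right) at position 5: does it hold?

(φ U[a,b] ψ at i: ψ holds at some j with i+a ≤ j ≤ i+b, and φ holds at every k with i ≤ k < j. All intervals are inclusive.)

Need some j in [5,6] with ((left ∨ right) U[3,3] right), and left at every k in [5,j-1].
  j=5: ((left ∨ right) U[3,3] right) — fails.
  j=6: ((left ∨ right) U[3,3] right) — fails.
No j in the window works → until fails.

False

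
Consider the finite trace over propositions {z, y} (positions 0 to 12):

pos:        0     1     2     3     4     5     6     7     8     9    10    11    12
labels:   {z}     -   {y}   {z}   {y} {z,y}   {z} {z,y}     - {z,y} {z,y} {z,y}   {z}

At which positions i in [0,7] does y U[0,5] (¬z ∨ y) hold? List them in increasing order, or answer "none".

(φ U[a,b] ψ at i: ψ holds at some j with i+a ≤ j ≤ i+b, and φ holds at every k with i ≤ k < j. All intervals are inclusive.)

Evaluate at each i in [0,7]:
  i=0: ✗ (lhs fails at k=0 before rhs at j=1)
  i=1: ✓ (rhs at j=1)
  i=2: ✓ (rhs at j=2)
  i=3: ✗ (lhs fails at k=3 before rhs at j=4)
  i=4: ✓ (rhs at j=4)
  i=5: ✓ (rhs at j=5)
  i=6: ✗ (lhs fails at k=6 before rhs at j=7)
  i=7: ✓ (rhs at j=7)

1, 2, 4, 5, 7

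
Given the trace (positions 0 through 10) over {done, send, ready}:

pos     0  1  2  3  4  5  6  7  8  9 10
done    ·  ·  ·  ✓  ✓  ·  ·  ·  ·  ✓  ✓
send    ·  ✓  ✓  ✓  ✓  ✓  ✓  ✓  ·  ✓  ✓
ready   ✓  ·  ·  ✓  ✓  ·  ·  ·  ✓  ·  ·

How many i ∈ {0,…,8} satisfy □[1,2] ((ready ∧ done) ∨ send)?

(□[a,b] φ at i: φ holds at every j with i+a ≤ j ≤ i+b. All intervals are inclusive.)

7

Evaluate at each i in [0,8]:
  i=0: ✓ (all of [1,2])
  i=1: ✓ (all of [2,3])
  i=2: ✓ (all of [3,4])
  i=3: ✓ (all of [4,5])
  i=4: ✓ (all of [5,6])
  i=5: ✓ (all of [6,7])
  i=6: ✗ (fails at j=8)
  i=7: ✗ (fails at j=8)
  i=8: ✓ (all of [9,10])
Positions where it holds: {0, 1, 2, 3, 4, 5, 8} → 7.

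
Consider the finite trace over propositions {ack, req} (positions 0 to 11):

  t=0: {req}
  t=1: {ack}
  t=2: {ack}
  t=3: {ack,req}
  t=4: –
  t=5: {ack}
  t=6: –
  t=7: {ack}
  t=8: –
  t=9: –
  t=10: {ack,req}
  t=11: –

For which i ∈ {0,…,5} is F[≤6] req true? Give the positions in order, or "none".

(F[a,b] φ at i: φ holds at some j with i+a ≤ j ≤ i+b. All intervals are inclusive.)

Evaluate at each i in [0,5]:
  i=0: ✓ (witness j=0)
  i=1: ✓ (witness j=3)
  i=2: ✓ (witness j=3)
  i=3: ✓ (witness j=3)
  i=4: ✓ (witness j=10)
  i=5: ✓ (witness j=10)

0, 1, 2, 3, 4, 5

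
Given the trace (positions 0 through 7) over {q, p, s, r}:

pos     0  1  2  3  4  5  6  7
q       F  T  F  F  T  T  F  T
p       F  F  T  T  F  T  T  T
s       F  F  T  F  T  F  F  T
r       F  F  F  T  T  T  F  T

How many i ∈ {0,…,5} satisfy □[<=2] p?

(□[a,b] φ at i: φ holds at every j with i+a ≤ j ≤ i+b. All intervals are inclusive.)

Evaluate at each i in [0,5]:
  i=0: ✗ (fails at j=0)
  i=1: ✗ (fails at j=1)
  i=2: ✗ (fails at j=4)
  i=3: ✗ (fails at j=4)
  i=4: ✗ (fails at j=4)
  i=5: ✓ (all of [5,7])
Positions where it holds: {5} → 1.

1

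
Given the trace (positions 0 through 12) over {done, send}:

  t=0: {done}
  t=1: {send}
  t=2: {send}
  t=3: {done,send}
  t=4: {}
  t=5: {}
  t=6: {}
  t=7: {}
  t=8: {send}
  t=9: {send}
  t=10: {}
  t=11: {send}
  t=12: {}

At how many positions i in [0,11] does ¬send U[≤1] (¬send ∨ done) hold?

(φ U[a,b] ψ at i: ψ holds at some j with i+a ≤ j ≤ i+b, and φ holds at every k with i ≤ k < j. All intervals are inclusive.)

Evaluate at each i in [0,11]:
  i=0: ✓ (rhs at j=0)
  i=1: ✗ (no rhs in [1,2])
  i=2: ✗ (lhs fails at k=2 before rhs at j=3)
  i=3: ✓ (rhs at j=3)
  i=4: ✓ (rhs at j=4)
  i=5: ✓ (rhs at j=5)
  i=6: ✓ (rhs at j=6)
  i=7: ✓ (rhs at j=7)
  i=8: ✗ (no rhs in [8,9])
  i=9: ✗ (lhs fails at k=9 before rhs at j=10)
  i=10: ✓ (rhs at j=10)
  i=11: ✗ (lhs fails at k=11 before rhs at j=12)
Positions where it holds: {0, 3, 4, 5, 6, 7, 10} → 7.

7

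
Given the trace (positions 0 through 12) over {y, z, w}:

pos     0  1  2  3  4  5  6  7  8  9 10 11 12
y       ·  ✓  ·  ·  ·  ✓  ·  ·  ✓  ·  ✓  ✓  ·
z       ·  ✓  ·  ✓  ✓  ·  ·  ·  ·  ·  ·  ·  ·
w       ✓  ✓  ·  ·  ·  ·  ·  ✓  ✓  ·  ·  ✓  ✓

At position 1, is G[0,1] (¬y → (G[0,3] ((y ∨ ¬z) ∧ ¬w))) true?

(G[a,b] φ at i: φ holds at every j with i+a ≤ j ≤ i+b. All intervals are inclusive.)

Check (¬y → (G[0,3] ((y ∨ ¬z) ∧ ¬w))) at every j in [1,2]:
  j=1: antecedent false → ✓
  j=2: antecedent true; consequent fails at 3 → ✗
Fails at j=2 → formula fails.

No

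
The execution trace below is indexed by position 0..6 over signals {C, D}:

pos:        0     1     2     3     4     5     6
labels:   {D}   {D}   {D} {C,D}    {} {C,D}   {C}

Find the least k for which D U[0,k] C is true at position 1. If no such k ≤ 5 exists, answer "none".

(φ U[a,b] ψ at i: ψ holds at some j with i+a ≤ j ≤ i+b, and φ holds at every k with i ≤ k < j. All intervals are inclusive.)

Need earliest j ≥ 1 with C, and D at every k in [1,j-1].
  j=1: rhs fails.
  j=2: rhs fails.
  j=3: rhs holds; lhs holds on [1,2]. k = 2.

2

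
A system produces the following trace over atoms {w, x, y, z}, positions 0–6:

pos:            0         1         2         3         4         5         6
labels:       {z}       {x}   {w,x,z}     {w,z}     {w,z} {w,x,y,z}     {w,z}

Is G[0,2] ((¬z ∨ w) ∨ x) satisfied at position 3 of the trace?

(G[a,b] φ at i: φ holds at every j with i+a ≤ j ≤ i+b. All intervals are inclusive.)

Holds

Check ((¬z ∨ w) ∨ x) at every j in [3,5]:
  j=3: true
  j=4: true
  j=5: true
All positions satisfy it → formula holds.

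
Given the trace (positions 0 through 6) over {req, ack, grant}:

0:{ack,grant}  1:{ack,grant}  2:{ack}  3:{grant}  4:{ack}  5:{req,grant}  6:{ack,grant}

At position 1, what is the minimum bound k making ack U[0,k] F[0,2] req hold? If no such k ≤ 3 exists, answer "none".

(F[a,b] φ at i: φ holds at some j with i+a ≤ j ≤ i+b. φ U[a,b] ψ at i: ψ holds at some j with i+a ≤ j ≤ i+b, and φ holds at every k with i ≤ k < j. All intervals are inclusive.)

Need earliest j ≥ 1 with F[0,2] req, and ack at every k in [1,j-1].
  j=1: rhs fails.
  j=2: rhs fails.
  j=3: rhs holds; lhs holds on [1,2]. k = 2.

2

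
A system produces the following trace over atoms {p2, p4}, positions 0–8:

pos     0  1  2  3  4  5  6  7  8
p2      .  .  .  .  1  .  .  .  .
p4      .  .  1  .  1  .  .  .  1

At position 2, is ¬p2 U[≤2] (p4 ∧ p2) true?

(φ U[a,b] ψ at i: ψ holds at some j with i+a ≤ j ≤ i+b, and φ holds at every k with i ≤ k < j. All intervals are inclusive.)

Yes

Need some j in [2,4] with (p4 ∧ p2), and ¬p2 at every k in [2,j-1].
  j=2: (p4 ∧ p2) false.
  j=3: (p4 ∧ p2) false.
  j=4: (p4 ∧ p2) holds; ¬p2 holds at every k in [2,3] → satisfied.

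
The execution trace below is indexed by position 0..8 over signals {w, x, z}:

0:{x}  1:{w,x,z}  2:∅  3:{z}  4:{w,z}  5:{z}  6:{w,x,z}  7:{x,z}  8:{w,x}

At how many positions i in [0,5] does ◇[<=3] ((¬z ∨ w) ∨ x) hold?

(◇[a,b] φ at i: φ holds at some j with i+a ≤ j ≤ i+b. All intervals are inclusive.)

Evaluate at each i in [0,5]:
  i=0: ✓ (witness j=0)
  i=1: ✓ (witness j=1)
  i=2: ✓ (witness j=2)
  i=3: ✓ (witness j=4)
  i=4: ✓ (witness j=4)
  i=5: ✓ (witness j=6)
Positions where it holds: {0, 1, 2, 3, 4, 5} → 6.

6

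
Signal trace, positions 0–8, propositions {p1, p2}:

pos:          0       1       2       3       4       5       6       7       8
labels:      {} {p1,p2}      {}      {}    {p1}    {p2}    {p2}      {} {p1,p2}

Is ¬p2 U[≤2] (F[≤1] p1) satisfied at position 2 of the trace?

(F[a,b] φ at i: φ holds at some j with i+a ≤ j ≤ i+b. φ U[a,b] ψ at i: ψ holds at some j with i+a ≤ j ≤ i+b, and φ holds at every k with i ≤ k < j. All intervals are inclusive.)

Need some j in [2,4] with F[≤1] p1, and ¬p2 at every k in [2,j-1].
  j=2: F[≤1] p1 — fails (none in [2,3]).
  j=3: F[≤1] p1 holds; ¬p2 holds at every k in [2,2] → satisfied.

Yes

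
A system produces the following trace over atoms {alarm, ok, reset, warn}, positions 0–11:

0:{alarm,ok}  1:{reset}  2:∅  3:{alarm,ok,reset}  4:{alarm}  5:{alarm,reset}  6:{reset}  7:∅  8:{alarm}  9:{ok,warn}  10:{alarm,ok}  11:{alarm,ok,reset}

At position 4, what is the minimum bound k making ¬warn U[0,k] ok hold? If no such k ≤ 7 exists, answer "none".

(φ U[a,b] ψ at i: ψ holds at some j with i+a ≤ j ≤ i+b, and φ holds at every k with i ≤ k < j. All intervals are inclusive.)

Need earliest j ≥ 4 with ok, and ¬warn at every k in [4,j-1].
  j=4: rhs fails.
  j=5: rhs fails.
  j=6: rhs fails.
  j=7: rhs fails.
  j=8: rhs fails.
  j=9: rhs holds; lhs holds on [4,8]. k = 5.

5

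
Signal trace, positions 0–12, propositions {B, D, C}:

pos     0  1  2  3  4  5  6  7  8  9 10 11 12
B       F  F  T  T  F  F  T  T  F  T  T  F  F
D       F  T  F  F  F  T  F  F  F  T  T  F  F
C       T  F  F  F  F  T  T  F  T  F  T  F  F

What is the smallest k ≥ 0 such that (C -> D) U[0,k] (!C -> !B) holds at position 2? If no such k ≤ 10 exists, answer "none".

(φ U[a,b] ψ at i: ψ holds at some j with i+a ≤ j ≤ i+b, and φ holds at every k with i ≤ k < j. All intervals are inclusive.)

Need earliest j ≥ 2 with (!C -> !B), and (C -> D) at every k in [2,j-1].
  j=2: rhs fails.
  j=3: rhs fails.
  j=4: rhs holds; lhs holds on [2,3]. k = 2.

2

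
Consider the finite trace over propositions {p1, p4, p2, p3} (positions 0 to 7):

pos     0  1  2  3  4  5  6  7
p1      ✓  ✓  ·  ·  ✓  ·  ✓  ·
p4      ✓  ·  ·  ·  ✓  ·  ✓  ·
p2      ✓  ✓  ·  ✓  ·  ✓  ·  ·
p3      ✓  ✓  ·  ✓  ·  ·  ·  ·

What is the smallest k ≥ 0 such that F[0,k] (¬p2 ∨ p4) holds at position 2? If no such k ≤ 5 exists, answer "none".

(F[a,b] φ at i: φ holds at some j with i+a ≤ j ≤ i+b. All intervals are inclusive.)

0

Scan j = 2,3,… for (¬p2 ∨ p4):
  j=2: holds
First hit at j=2, so smallest k = 2-2 = 0.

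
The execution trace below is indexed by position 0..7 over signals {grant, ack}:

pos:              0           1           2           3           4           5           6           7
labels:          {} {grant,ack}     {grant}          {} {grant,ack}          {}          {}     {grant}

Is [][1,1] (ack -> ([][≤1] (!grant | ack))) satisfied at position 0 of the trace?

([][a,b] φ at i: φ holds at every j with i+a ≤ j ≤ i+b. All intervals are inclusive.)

Check (ack -> ([][≤1] (!grant | ack))) at every j in [1,1]:
  j=1: antecedent true; consequent fails at 2 → ✗
Fails at j=1 → formula fails.

False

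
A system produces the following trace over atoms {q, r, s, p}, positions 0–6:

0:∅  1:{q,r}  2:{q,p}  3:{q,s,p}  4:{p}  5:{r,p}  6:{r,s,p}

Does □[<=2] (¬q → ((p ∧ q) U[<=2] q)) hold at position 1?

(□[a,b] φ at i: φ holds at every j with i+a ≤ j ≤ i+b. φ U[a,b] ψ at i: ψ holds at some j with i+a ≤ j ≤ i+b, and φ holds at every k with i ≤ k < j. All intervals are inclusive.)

Check (¬q → ((p ∧ q) U[<=2] q)) at every j in [1,3]:
  j=1: antecedent false → ✓
  j=2: antecedent false → ✓
  j=3: antecedent false → ✓
All positions satisfy it → formula holds.

Holds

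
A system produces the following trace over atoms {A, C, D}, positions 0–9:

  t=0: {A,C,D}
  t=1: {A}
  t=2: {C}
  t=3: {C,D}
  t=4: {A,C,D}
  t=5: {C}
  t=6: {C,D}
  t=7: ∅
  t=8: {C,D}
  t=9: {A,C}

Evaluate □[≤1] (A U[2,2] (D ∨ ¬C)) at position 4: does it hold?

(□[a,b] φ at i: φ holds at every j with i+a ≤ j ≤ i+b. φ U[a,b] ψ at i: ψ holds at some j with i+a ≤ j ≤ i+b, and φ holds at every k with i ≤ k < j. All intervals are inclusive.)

Check (A U[2,2] (D ∨ ¬C)) at every j in [4,5]:
  j=4: fails
  j=5: fails
Fails at j=4 → formula fails.

False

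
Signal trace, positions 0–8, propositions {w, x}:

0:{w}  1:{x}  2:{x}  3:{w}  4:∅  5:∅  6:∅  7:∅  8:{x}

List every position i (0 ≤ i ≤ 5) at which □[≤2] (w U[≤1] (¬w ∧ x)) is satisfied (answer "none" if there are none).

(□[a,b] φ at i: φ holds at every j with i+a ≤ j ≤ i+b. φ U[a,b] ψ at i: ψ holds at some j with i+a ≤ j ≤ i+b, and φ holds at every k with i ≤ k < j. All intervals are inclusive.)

Evaluate at each i in [0,5]:
  i=0: ✓ (all of [0,2])
  i=1: ✗ (fails at j=3)
  i=2: ✗ (fails at j=3)
  i=3: ✗ (fails at j=3)
  i=4: ✗ (fails at j=4)
  i=5: ✗ (fails at j=5)

0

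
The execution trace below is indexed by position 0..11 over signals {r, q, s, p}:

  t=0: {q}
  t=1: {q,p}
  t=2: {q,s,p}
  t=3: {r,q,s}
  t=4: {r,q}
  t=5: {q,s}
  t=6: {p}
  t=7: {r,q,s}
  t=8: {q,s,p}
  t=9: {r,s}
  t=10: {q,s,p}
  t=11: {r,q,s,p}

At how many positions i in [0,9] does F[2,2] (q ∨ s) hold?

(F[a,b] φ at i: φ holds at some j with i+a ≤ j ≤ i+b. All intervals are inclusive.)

Evaluate at each i in [0,9]:
  i=0: ✓ (witness j=2)
  i=1: ✓ (witness j=3)
  i=2: ✓ (witness j=4)
  i=3: ✓ (witness j=5)
  i=4: ✗ (none in [6,6])
  i=5: ✓ (witness j=7)
  i=6: ✓ (witness j=8)
  i=7: ✓ (witness j=9)
  i=8: ✓ (witness j=10)
  i=9: ✓ (witness j=11)
Positions where it holds: {0, 1, 2, 3, 5, 6, 7, 8, 9} → 9.

9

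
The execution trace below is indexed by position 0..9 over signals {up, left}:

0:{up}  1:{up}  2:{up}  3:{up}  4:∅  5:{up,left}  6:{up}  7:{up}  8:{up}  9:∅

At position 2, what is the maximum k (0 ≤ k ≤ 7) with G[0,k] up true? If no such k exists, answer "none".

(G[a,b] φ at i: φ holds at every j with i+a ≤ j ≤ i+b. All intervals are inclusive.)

1

up must hold from j=2 onward; find where it first fails.
  j=2: holds
  j=3: holds
  j=4: fails
Holds on [2,3], so largest k = 1.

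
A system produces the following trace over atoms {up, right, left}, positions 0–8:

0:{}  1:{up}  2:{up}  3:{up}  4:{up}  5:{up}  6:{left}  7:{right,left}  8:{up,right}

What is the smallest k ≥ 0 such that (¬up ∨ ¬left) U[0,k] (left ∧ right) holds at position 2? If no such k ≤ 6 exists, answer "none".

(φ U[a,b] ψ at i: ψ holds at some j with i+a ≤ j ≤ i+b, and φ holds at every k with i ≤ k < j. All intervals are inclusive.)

5

Need earliest j ≥ 2 with (left ∧ right), and (¬up ∨ ¬left) at every k in [2,j-1].
  j=2: rhs fails.
  j=3: rhs fails.
  j=4: rhs fails.
  j=5: rhs fails.
  j=6: rhs fails.
  j=7: rhs holds; lhs holds on [2,6]. k = 5.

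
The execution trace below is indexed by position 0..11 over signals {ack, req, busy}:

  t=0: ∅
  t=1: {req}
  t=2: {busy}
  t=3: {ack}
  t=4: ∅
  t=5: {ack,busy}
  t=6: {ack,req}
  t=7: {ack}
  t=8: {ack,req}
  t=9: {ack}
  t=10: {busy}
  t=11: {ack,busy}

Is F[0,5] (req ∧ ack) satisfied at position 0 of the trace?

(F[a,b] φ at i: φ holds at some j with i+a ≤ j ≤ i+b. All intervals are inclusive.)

Check (req ∧ ack) at each j in [0,5]:
  j=0: false
  j=1: false
  j=2: false
  j=3: false
  j=4: false
  j=5: false
No position in the window satisfies it → formula fails.

False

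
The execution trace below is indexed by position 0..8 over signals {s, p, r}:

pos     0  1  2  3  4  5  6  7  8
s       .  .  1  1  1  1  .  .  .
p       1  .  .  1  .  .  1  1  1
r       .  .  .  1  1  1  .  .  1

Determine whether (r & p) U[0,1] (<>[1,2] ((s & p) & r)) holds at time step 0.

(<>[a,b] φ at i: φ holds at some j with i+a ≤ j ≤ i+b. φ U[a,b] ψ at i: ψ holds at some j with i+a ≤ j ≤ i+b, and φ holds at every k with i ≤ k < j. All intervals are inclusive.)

False

Need some j in [0,1] with <>[1,2] ((s & p) & r), and (r & p) at every k in [0,j-1].
  j=0: <>[1,2] ((s & p) & r) — fails (none in [1,2]).
  j=1: <>[1,2] ((s & p) & r) holds, but (r & p) fails at k=0 → not this j.
No j in the window works → until fails.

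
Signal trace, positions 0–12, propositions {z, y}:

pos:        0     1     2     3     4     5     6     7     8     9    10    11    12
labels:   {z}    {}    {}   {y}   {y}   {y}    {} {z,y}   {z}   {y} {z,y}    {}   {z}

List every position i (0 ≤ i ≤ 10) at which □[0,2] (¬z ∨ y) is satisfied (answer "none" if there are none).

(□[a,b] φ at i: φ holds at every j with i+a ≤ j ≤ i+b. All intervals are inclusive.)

Evaluate at each i in [0,10]:
  i=0: ✗ (fails at j=0)
  i=1: ✓ (all of [1,3])
  i=2: ✓ (all of [2,4])
  i=3: ✓ (all of [3,5])
  i=4: ✓ (all of [4,6])
  i=5: ✓ (all of [5,7])
  i=6: ✗ (fails at j=8)
  i=7: ✗ (fails at j=8)
  i=8: ✗ (fails at j=8)
  i=9: ✓ (all of [9,11])
  i=10: ✗ (fails at j=12)

1, 2, 3, 4, 5, 9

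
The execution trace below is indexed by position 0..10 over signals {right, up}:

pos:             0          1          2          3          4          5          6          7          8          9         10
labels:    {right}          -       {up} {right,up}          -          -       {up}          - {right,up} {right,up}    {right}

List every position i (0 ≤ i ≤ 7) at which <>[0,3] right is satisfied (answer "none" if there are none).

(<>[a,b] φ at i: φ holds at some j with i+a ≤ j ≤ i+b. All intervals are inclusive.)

0, 1, 2, 3, 5, 6, 7

Evaluate at each i in [0,7]:
  i=0: ✓ (witness j=0)
  i=1: ✓ (witness j=3)
  i=2: ✓ (witness j=3)
  i=3: ✓ (witness j=3)
  i=4: ✗ (none in [4,7])
  i=5: ✓ (witness j=8)
  i=6: ✓ (witness j=8)
  i=7: ✓ (witness j=8)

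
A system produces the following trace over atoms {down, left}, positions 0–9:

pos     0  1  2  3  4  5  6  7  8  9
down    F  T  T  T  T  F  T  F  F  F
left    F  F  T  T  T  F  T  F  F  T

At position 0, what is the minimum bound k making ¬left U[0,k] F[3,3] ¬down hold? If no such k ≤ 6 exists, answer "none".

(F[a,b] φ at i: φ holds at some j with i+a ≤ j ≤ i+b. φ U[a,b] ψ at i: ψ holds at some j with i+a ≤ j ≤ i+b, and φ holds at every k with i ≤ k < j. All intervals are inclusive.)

Need earliest j ≥ 0 with F[3,3] ¬down, and ¬left at every k in [0,j-1].
  j=0: rhs fails.
  j=1: rhs fails.
  j=2: rhs holds; lhs holds on [0,1]. k = 2.

2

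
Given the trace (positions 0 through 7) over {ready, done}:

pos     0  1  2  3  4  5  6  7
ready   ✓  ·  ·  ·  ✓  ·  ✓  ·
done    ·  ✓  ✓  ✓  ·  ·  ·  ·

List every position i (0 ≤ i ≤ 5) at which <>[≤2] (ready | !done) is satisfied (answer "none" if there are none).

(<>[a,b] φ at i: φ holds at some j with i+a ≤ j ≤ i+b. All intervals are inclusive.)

Evaluate at each i in [0,5]:
  i=0: ✓ (witness j=0)
  i=1: ✗ (none in [1,3])
  i=2: ✓ (witness j=4)
  i=3: ✓ (witness j=4)
  i=4: ✓ (witness j=4)
  i=5: ✓ (witness j=5)

0, 2, 3, 4, 5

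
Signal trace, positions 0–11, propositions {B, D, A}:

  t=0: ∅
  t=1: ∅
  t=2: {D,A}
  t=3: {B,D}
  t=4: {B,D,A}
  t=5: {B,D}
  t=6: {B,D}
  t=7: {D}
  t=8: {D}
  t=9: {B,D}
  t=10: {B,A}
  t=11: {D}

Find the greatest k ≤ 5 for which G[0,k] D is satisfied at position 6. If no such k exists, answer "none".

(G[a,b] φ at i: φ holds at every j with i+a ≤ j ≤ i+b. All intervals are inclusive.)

D must hold from j=6 onward; find where it first fails.
  j=6: holds
  j=7: holds
  j=8: holds
  j=9: holds
  j=10: fails
Holds on [6,9], so largest k = 3.

3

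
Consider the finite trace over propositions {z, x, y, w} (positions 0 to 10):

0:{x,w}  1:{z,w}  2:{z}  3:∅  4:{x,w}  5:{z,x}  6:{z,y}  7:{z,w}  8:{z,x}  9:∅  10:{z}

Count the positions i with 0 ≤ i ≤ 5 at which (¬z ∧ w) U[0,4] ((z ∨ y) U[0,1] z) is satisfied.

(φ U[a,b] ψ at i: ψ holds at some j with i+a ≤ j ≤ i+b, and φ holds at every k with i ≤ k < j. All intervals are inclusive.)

Evaluate at each i in [0,5]:
  i=0: ✓ (rhs at j=1; lhs holds on [0,0])
  i=1: ✓ (rhs at j=1)
  i=2: ✓ (rhs at j=2)
  i=3: ✗ (lhs fails at k=3 before rhs at j=5)
  i=4: ✓ (rhs at j=5; lhs holds on [4,4])
  i=5: ✓ (rhs at j=5)
Positions where it holds: {0, 1, 2, 4, 5} → 5.

5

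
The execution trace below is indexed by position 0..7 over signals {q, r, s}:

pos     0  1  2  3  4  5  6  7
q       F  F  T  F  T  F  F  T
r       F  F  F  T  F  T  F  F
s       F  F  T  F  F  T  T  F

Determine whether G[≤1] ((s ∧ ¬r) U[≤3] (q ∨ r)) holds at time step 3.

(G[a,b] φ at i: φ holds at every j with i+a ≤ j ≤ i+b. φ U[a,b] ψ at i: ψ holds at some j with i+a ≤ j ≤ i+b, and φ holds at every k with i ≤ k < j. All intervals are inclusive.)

True

Check ((s ∧ ¬r) U[≤3] (q ∨ r)) at every j in [3,4]:
  j=3: holds
  j=4: holds
All positions satisfy it → formula holds.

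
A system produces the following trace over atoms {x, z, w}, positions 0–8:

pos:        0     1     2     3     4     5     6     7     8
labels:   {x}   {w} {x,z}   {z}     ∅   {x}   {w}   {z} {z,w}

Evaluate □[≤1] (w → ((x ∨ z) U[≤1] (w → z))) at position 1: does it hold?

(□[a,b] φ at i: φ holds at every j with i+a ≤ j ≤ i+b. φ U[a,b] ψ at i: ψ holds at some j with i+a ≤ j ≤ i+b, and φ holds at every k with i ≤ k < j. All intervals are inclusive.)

Check (w → ((x ∨ z) U[≤1] (w → z))) at every j in [1,2]:
  j=1: antecedent true; consequent fails → ✗
  j=2: antecedent false → ✓
Fails at j=1 → formula fails.

False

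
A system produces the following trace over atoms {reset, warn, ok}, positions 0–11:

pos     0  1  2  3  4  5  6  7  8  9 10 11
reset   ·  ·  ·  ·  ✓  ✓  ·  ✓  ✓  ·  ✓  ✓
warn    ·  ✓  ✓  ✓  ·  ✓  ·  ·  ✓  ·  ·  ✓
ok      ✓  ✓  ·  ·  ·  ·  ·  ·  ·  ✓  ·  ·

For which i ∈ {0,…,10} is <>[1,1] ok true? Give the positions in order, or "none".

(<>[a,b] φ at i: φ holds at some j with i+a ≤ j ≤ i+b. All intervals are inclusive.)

0, 8

Evaluate at each i in [0,10]:
  i=0: ✓ (witness j=1)
  i=1: ✗ (none in [2,2])
  i=2: ✗ (none in [3,3])
  i=3: ✗ (none in [4,4])
  i=4: ✗ (none in [5,5])
  i=5: ✗ (none in [6,6])
  i=6: ✗ (none in [7,7])
  i=7: ✗ (none in [8,8])
  i=8: ✓ (witness j=9)
  i=9: ✗ (none in [10,10])
  i=10: ✗ (none in [11,11])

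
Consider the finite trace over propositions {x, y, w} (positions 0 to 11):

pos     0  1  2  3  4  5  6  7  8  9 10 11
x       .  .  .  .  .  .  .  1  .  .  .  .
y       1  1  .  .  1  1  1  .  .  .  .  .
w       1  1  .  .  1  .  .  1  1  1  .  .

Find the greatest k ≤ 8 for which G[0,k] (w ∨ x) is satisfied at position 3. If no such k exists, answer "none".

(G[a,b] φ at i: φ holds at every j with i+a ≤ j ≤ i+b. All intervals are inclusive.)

none

(w ∨ x) must hold from j=3 onward; find where it first fails.
  j=3: fails → no k works.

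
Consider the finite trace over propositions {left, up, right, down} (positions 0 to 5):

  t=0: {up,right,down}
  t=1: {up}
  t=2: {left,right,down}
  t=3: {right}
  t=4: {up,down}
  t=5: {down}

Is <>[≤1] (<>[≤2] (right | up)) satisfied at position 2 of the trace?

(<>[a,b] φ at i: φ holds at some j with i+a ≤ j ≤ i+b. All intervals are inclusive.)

True

Check <>[≤2] (right | up) at each j in [2,3]:
  j=2: holds (witness at 2)
  j=3: holds (witness at 3)
Found at j=2 → formula holds.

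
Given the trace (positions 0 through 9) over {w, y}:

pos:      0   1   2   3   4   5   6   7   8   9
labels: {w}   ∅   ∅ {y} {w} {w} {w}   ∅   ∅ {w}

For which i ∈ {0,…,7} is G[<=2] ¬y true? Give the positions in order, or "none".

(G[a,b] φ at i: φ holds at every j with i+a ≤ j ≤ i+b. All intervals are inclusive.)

0, 4, 5, 6, 7

Evaluate at each i in [0,7]:
  i=0: ✓ (all of [0,2])
  i=1: ✗ (fails at j=3)
  i=2: ✗ (fails at j=3)
  i=3: ✗ (fails at j=3)
  i=4: ✓ (all of [4,6])
  i=5: ✓ (all of [5,7])
  i=6: ✓ (all of [6,8])
  i=7: ✓ (all of [7,9])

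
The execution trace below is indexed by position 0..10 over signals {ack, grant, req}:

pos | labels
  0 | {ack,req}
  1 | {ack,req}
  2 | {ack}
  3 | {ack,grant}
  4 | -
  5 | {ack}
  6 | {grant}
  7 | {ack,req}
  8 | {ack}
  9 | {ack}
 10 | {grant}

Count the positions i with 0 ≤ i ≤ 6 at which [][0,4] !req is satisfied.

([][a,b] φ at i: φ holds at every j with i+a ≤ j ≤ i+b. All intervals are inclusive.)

Evaluate at each i in [0,6]:
  i=0: ✗ (fails at j=0)
  i=1: ✗ (fails at j=1)
  i=2: ✓ (all of [2,6])
  i=3: ✗ (fails at j=7)
  i=4: ✗ (fails at j=7)
  i=5: ✗ (fails at j=7)
  i=6: ✗ (fails at j=7)
Positions where it holds: {2} → 1.

1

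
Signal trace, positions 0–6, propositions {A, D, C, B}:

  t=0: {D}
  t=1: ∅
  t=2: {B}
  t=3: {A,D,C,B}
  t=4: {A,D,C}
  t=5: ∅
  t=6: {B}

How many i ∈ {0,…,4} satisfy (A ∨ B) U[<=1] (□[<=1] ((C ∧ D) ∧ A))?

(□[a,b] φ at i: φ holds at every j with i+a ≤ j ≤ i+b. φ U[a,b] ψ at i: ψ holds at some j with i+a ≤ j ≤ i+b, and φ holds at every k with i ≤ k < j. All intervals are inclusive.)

2

Evaluate at each i in [0,4]:
  i=0: ✗ (no rhs in [0,1])
  i=1: ✗ (no rhs in [1,2])
  i=2: ✓ (rhs at j=3; lhs holds on [2,2])
  i=3: ✓ (rhs at j=3)
  i=4: ✗ (no rhs in [4,5])
Positions where it holds: {2, 3} → 2.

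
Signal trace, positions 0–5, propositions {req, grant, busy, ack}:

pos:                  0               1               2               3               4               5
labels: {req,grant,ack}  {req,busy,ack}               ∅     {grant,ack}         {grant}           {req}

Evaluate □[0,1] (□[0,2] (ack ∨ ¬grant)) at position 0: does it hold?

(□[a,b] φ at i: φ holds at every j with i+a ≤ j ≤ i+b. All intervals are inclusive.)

Yes

Check □[0,2] (ack ∨ ¬grant) at every j in [0,1]:
  j=0: holds on [0,2]
  j=1: holds on [1,3]
All positions satisfy it → formula holds.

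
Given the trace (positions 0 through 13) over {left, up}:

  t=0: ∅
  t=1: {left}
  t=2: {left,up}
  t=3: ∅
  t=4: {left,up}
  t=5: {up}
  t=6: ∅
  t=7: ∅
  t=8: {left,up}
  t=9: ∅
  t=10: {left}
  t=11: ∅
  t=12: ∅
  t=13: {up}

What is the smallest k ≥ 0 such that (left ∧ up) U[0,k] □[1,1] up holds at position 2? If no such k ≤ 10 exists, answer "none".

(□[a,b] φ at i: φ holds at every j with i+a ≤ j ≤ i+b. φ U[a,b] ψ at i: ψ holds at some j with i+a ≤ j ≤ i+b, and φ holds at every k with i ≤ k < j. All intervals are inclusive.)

1

Need earliest j ≥ 2 with □[1,1] up, and (left ∧ up) at every k in [2,j-1].
  j=2: rhs fails.
  j=3: rhs holds; lhs holds on [2,2]. k = 1.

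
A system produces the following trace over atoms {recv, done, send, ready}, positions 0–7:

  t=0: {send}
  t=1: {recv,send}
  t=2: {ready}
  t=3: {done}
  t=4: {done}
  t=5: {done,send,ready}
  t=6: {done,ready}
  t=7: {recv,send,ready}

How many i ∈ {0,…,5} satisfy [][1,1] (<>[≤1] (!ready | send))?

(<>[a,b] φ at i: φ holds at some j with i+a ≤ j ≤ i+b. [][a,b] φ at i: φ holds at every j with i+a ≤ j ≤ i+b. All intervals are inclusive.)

6

Evaluate at each i in [0,5]:
  i=0: ✓ (all of [1,1])
  i=1: ✓ (all of [2,2])
  i=2: ✓ (all of [3,3])
  i=3: ✓ (all of [4,4])
  i=4: ✓ (all of [5,5])
  i=5: ✓ (all of [6,6])
Positions where it holds: {0, 1, 2, 3, 4, 5} → 6.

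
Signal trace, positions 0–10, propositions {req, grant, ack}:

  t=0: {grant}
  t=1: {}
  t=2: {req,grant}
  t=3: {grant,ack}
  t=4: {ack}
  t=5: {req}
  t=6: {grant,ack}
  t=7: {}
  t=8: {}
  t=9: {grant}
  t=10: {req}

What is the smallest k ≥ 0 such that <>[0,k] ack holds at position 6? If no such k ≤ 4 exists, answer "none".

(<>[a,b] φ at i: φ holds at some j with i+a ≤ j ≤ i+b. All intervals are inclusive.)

Scan j = 6,7,… for ack:
  j=6: holds
First hit at j=6, so smallest k = 6-6 = 0.

0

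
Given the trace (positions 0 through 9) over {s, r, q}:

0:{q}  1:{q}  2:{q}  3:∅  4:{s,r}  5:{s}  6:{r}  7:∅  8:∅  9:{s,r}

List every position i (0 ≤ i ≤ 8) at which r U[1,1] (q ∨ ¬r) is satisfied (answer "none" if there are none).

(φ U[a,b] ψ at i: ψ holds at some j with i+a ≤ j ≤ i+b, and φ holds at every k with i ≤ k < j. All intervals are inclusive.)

4, 6

Evaluate at each i in [0,8]:
  i=0: ✗ (lhs fails at k=0 before rhs at j=1)
  i=1: ✗ (lhs fails at k=1 before rhs at j=2)
  i=2: ✗ (lhs fails at k=2 before rhs at j=3)
  i=3: ✗ (no rhs in [4,4])
  i=4: ✓ (rhs at j=5; lhs holds on [4,4])
  i=5: ✗ (no rhs in [6,6])
  i=6: ✓ (rhs at j=7; lhs holds on [6,6])
  i=7: ✗ (lhs fails at k=7 before rhs at j=8)
  i=8: ✗ (no rhs in [9,9])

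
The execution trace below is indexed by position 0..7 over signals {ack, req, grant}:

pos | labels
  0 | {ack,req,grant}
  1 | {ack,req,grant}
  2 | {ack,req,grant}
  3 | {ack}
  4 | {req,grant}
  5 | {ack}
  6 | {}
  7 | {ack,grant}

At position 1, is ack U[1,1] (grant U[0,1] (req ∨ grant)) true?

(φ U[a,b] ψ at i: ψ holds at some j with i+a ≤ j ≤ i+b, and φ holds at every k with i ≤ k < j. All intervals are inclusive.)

Holds

Need some j in [2,2] with (grant U[0,1] (req ∨ grant)), and ack at every k in [1,j-1].
  j=2: (grant U[0,1] (req ∨ grant)) holds; ack holds at every k in [1,1] → satisfied.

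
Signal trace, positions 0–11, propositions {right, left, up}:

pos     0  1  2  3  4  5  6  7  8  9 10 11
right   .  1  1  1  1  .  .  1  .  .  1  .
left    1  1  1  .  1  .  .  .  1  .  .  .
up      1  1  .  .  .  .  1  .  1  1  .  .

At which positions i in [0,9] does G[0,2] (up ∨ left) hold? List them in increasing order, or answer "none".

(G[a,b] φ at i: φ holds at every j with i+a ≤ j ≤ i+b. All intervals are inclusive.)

Evaluate at each i in [0,9]:
  i=0: ✓ (all of [0,2])
  i=1: ✗ (fails at j=3)
  i=2: ✗ (fails at j=3)
  i=3: ✗ (fails at j=3)
  i=4: ✗ (fails at j=5)
  i=5: ✗ (fails at j=5)
  i=6: ✗ (fails at j=7)
  i=7: ✗ (fails at j=7)
  i=8: ✗ (fails at j=10)
  i=9: ✗ (fails at j=10)

0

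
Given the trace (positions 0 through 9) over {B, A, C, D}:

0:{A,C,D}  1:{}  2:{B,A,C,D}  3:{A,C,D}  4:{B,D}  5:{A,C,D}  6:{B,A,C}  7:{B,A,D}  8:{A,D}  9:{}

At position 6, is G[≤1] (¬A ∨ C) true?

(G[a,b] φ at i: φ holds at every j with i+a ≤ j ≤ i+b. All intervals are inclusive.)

Does not hold

Check (¬A ∨ C) at every j in [6,7]:
  j=6: true
  j=7: false
Fails at j=7 → formula fails.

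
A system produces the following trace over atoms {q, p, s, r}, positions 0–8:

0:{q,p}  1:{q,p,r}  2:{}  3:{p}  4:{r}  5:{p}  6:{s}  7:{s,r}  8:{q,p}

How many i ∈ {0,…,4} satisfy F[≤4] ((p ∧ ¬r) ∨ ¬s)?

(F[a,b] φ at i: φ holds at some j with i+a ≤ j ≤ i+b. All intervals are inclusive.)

Evaluate at each i in [0,4]:
  i=0: ✓ (witness j=0)
  i=1: ✓ (witness j=1)
  i=2: ✓ (witness j=2)
  i=3: ✓ (witness j=3)
  i=4: ✓ (witness j=4)
Positions where it holds: {0, 1, 2, 3, 4} → 5.

5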